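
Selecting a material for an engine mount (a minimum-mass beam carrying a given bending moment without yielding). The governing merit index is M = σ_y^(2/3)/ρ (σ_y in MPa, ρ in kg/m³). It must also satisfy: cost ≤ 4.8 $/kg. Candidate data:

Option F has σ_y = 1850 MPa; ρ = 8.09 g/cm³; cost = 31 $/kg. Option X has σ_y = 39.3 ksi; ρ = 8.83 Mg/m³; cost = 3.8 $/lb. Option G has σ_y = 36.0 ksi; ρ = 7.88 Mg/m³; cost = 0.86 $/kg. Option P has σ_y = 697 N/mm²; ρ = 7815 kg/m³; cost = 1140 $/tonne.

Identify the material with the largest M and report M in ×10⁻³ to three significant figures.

Screen on constraints: cost ≤ 4.8 $/kg. Survivors: option G, option P.
After converting to SI:
  option G: σ_y = 248.2 MPa, ρ = 7880 kg/m³
  option P: σ_y = 697.0 MPa, ρ = 7815 kg/m³
  option P: M = 10.1×10⁻³
  option G: M = 5.01×10⁻³
Option P ranks first.

option P, M = 10.1×10⁻³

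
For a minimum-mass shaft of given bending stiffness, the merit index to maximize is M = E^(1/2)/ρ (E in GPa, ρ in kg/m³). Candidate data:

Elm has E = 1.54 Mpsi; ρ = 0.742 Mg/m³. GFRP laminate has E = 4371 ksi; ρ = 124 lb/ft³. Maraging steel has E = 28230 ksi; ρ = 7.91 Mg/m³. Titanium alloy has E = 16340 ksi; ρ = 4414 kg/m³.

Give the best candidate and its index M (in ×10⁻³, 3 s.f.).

elm, M = 4.39×10⁻³

In SI units:
  elm: E = 10.62 GPa, ρ = 742.0 kg/m³
  GFRP laminate: E = 30.14 GPa, ρ = 1986 kg/m³
  maraging steel: E = 194.6 GPa, ρ = 7910 kg/m³
  titanium alloy: E = 112.7 GPa, ρ = 4414 kg/m³
  elm: M = 4.39×10⁻³
  GFRP laminate: M = 2.76×10⁻³
  titanium alloy: M = 2.40×10⁻³
  maraging steel: M = 1.76×10⁻³
Highest index: elm.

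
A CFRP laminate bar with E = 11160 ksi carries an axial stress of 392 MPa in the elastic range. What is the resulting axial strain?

5.09×10⁻³

E = 11160 ksi = 76.95 GPa = 76950 MPa.
ε = σ/E = 392 / 76950 = 5.09×10⁻³.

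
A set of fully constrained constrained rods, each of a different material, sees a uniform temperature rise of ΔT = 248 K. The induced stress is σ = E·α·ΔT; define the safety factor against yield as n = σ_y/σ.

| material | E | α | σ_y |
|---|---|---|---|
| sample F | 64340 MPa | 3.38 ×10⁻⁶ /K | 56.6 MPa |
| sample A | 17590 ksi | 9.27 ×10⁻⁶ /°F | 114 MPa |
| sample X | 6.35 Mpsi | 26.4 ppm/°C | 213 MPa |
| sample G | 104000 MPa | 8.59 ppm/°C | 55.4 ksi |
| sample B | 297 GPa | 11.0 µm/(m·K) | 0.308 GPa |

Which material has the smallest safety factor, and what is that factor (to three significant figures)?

sample A, n = 0.227

Converting E to GPa, α to ×10⁻⁶/K, σ_y to MPa, then σ and n for each:
  sample F: E = 64.34, α = 3.38, σ_y = 56.60 → σ = 53.9 MPa, n = 1.05
  sample A: E = 121.3, α = 16.7, σ_y = 114.0 → σ = 502 MPa, n = 0.227
  sample X: E = 43.78, α = 26.4, σ_y = 213.0 → σ = 287 MPa, n = 0.743
  sample G: E = 104.0, α = 8.59, σ_y = 382.0 → σ = 222 MPa, n = 1.72
  sample B: E = 297.0, α = 11.0, σ_y = 308.0 → σ = 810 MPa, n = 0.380
Sample A has the lowest safety factor, n = 0.227.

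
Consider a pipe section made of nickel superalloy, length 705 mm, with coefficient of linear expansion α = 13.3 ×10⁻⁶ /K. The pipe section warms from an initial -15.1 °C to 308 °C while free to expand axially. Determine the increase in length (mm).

ΔT = 308 − (-15.1) = 323.1 K.
ΔL = α·L₀·ΔT = 13.3×10⁻⁶ × 705 mm × 323.1 K = 3.03 mm.

3.03 mm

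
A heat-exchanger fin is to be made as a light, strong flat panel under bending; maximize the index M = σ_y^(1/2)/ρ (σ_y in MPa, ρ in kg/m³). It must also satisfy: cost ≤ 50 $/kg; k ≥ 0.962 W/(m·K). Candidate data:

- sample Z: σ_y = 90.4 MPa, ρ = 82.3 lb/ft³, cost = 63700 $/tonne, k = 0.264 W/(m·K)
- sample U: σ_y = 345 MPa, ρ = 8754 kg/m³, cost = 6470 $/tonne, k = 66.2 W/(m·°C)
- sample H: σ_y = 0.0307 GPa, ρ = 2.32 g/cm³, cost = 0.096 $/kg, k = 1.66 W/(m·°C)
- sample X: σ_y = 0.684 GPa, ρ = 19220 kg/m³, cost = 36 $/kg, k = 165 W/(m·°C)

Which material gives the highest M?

Screen on constraints: cost ≤ 50 $/kg; k ≥ 0.962 W/(m·K). Survivors: sample U, sample H, sample X.
Normalizing units and computing the index:
  sample U: σ_y = 345.0 MPa, ρ = 8754 kg/m³
  sample H: σ_y = 30.70 MPa, ρ = 2320 kg/m³
  sample X: σ_y = 684.0 MPa, ρ = 19220 kg/m³
  sample H: M = 2.39×10⁻³
  sample U: M = 2.12×10⁻³
  sample X: M = 1.36×10⁻³
Sample H has the largest M.

sample H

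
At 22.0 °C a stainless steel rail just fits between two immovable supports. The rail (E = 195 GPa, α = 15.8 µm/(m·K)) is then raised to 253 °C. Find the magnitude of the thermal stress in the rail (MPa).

ΔT = 231.0 K. Constrained thermal stress σ = E·α·ΔT = 195.0×10³ MPa × 15.8×10⁻⁶ × 231.0 = 712 MPa (compressive).

712 MPa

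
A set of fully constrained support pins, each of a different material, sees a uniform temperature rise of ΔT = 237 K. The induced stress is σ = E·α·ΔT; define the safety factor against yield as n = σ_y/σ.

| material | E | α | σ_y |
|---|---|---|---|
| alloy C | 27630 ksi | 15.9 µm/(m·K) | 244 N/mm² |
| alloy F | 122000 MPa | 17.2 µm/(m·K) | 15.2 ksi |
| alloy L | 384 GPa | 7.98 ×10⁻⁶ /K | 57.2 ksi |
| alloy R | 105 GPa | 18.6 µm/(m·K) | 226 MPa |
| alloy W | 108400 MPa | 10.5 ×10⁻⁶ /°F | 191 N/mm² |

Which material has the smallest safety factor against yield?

alloy F

Per material, after unit conversion:
  alloy C: E = 190.5, α = 15.9, σ_y = 244.0 → σ = 718 MPa, n = 0.340
  alloy F: E = 122.0, α = 17.2, σ_y = 104.8 → σ = 497 MPa, n = 0.211
  alloy L: E = 384.0, α = 7.98, σ_y = 394.4 → σ = 726 MPa, n = 0.543
  alloy R: E = 105.0, α = 18.6, σ_y = 226.0 → σ = 463 MPa, n = 0.488
  alloy W: E = 108.4, α = 18.9, σ_y = 191.0 → σ = 486 MPa, n = 0.393
Alloy F has the lowest safety factor, n = 0.211.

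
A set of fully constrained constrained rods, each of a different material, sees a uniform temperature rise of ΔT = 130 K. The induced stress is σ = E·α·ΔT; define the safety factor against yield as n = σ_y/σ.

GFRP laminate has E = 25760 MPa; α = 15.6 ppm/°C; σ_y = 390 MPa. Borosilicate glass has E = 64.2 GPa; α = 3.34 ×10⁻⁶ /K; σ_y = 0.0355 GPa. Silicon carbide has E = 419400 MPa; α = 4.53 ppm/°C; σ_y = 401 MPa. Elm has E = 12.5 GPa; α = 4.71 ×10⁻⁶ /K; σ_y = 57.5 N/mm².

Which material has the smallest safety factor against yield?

borosilicate glass

In consistent units (E in GPa, α in ×10⁻⁶/K, σ_y in MPa):
  GFRP laminate: E = 25.76, α = 15.6, σ_y = 390.0 → σ = 52.2 MPa, n = 7.47
  borosilicate glass: E = 64.20, α = 3.34, σ_y = 35.50 → σ = 27.9 MPa, n = 1.27
  silicon carbide: E = 419.4, α = 4.53, σ_y = 401.0 → σ = 247 MPa, n = 1.62
  elm: E = 12.50, α = 4.71, σ_y = 57.50 → σ = 7.65 MPa, n = 7.51
The minimum is borosilicate glass at n = 1.27.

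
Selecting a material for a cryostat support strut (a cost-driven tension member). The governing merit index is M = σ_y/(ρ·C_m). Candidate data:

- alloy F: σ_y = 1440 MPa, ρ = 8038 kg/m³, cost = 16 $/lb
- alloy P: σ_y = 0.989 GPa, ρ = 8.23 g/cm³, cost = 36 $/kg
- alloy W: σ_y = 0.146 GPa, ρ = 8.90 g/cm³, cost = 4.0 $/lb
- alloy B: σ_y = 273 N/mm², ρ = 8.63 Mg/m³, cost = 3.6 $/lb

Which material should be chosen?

alloy F

In SI units:
  alloy F: σ_y = 1440 MPa, ρ = 8038 kg/m³, cost = 35.27 $/kg
  alloy P: σ_y = 989.0 MPa, ρ = 8230 kg/m³, cost = 36.00 $/kg
  alloy W: σ_y = 146.0 MPa, ρ = 8900 kg/m³, cost = 8.818 $/kg
  alloy B: σ_y = 273.0 MPa, ρ = 8630 kg/m³, cost = 7.937 $/kg
  alloy F: M = 5.08 kN·m per $
  alloy B: M = 3.99 kN·m per $
  alloy P: M = 3.34 kN·m per $
  alloy W: M = 1.86 kN·m per $
The maximum is for alloy F.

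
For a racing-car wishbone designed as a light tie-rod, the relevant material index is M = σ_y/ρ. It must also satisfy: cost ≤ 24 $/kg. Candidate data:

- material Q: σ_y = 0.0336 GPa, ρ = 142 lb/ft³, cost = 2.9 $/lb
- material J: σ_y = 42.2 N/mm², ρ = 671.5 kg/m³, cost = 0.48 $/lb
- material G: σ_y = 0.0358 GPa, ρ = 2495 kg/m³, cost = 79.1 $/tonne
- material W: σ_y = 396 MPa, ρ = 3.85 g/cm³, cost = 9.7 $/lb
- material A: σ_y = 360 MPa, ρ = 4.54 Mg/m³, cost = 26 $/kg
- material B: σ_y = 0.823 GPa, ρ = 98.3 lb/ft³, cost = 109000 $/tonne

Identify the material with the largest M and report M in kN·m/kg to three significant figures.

material W, M = 103 kN·m/kg

Screen on constraints: cost ≤ 24 $/kg. Survivors: material Q, material J, material G, material W.
Normalizing units and computing the index:
  material Q: σ_y = 33.60 MPa, ρ = 2275 kg/m³
  material J: σ_y = 42.20 MPa, ρ = 671.5 kg/m³
  material G: σ_y = 35.80 MPa, ρ = 2495 kg/m³
  material W: σ_y = 396.0 MPa, ρ = 3850 kg/m³
  material W: M = 103 kN·m/kg
  material J: M = 62.8 kN·m/kg
  material Q: M = 14.8 kN·m/kg
  material G: M = 14.3 kN·m/kg
Highest index: material W.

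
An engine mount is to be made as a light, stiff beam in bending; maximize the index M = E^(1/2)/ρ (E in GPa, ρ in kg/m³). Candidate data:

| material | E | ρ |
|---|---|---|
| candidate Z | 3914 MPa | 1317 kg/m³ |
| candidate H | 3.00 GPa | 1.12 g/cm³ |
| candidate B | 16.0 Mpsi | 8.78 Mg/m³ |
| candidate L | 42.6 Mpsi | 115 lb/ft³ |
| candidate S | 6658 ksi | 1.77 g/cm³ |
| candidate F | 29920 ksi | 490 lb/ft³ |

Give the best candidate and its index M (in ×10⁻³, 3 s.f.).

After converting to SI:
  candidate Z: E = 3.914 GPa, ρ = 1317 kg/m³
  candidate H: E = 3.000 GPa, ρ = 1120 kg/m³
  candidate B: E = 110.3 GPa, ρ = 8780 kg/m³
  candidate L: E = 293.7 GPa, ρ = 1842 kg/m³
  candidate S: E = 45.91 GPa, ρ = 1770 kg/m³
  candidate F: E = 206.3 GPa, ρ = 7849 kg/m³
  candidate L: M = 9.30×10⁻³
  candidate S: M = 3.83×10⁻³
  candidate F: M = 1.83×10⁻³
  candidate H: M = 1.55×10⁻³
  candidate Z: M = 1.50×10⁻³
  candidate B: M = 1.20×10⁻³
The maximum is for candidate L.

candidate L, M = 9.30×10⁻³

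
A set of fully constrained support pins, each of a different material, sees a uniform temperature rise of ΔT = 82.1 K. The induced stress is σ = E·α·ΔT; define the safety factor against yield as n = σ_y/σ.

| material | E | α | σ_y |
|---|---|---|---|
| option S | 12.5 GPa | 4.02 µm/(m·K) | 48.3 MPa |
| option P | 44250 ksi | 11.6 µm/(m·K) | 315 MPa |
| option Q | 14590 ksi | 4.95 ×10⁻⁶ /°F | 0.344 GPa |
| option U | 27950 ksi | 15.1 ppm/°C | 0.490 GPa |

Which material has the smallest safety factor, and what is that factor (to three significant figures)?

In consistent units (E in GPa, α in ×10⁻⁶/K, σ_y in MPa):
  option S: E = 12.50, α = 4.02, σ_y = 48.30 → σ = 4.13 MPa, n = 11.7
  option P: E = 305.1, α = 11.6, σ_y = 315.0 → σ = 291 MPa, n = 1.08
  option Q: E = 100.6, α = 8.91, σ_y = 344.0 → σ = 73.6 MPa, n = 4.67
  option U: E = 192.7, α = 15.1, σ_y = 490.0 → σ = 239 MPa, n = 2.05
The minimum is option P at n = 1.08.

option P, n = 1.08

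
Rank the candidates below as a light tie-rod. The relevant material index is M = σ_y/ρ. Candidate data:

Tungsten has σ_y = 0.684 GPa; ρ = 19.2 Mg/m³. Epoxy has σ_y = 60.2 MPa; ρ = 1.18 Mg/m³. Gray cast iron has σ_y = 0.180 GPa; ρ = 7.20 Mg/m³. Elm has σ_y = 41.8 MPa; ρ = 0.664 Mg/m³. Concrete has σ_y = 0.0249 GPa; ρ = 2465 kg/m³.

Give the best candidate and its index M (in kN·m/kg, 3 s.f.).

In SI units:
  tungsten: σ_y = 684.0 MPa, ρ = 19200 kg/m³
  epoxy: σ_y = 60.20 MPa, ρ = 1180 kg/m³
  gray cast iron: σ_y = 180.0 MPa, ρ = 7200 kg/m³
  elm: σ_y = 41.80 MPa, ρ = 664.0 kg/m³
  concrete: σ_y = 24.90 MPa, ρ = 2465 kg/m³
  elm: M = 63.0 kN·m/kg
  epoxy: M = 51.0 kN·m/kg
  tungsten: M = 35.6 kN·m/kg
  gray cast iron: M = 25.0 kN·m/kg
  concrete: M = 10.1 kN·m/kg
Elm ranks first.

elm, M = 63.0 kN·m/kg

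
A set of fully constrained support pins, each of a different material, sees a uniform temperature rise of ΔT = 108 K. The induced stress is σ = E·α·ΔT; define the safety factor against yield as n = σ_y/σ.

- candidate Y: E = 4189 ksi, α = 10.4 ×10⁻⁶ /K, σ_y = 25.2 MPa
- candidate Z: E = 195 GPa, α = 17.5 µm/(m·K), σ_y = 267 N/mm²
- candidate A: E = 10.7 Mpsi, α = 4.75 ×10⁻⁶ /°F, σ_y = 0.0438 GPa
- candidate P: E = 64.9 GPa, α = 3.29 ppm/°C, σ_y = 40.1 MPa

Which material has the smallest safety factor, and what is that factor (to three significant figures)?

With everything in SI (GPa, ×10⁻⁶/K, MPa):
  candidate Y: E = 28.88, α = 10.4, σ_y = 25.20 → σ = 32.4 MPa, n = 0.777
  candidate Z: E = 195.0, α = 17.5, σ_y = 267.0 → σ = 369 MPa, n = 0.724
  candidate A: E = 73.77, α = 8.55, σ_y = 43.80 → σ = 68.1 MPa, n = 0.643
  candidate P: E = 64.90, α = 3.29, σ_y = 40.10 → σ = 23.1 MPa, n = 1.74
The minimum is candidate A at n = 0.643.

candidate A, n = 0.643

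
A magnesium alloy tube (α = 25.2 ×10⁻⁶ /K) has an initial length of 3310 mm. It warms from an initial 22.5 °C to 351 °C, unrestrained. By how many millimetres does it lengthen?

ΔT = 351 − 22.5 = 328.5 K.
ΔL = α·L₀·ΔT = 25.2×10⁻⁶ × 3310 mm × 328.5 K = 27.4 mm.

27.4 mm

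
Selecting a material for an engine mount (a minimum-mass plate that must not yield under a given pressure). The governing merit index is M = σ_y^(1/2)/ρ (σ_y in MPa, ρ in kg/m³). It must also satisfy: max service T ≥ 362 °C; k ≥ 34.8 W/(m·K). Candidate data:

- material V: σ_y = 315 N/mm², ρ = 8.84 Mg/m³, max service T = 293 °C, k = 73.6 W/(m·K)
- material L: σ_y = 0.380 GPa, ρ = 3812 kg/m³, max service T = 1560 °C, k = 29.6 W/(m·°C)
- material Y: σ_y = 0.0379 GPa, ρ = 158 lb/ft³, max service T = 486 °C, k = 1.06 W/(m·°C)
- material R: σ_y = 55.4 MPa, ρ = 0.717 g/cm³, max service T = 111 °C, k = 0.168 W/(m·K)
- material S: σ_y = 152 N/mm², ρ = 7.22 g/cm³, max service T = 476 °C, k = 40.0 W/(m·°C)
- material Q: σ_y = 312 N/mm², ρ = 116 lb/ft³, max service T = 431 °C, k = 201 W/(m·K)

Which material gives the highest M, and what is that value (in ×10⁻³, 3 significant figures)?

Screen on constraints: max service T ≥ 362 °C; k ≥ 34.8 W/(m·K). Survivors: material S, material Q.
Normalizing units and computing the index:
  material S: σ_y = 152.0 MPa, ρ = 7220 kg/m³
  material Q: σ_y = 312.0 MPa, ρ = 1858 kg/m³
  material Q: M = 9.51×10⁻³
  material S: M = 1.71×10⁻³
Highest index: material Q.

material Q, M = 9.51×10⁻³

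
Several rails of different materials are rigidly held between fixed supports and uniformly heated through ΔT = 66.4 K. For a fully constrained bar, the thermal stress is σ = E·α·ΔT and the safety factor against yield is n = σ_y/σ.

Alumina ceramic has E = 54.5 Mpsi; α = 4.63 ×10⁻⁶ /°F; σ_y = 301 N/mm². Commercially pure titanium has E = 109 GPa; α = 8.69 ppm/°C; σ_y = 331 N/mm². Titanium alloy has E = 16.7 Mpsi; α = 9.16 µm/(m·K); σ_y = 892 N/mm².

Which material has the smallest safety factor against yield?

alumina ceramic

Per material, after unit conversion:
  alumina ceramic: E = 375.8, α = 8.33, σ_y = 301.0 → σ = 208 MPa, n = 1.45
  commercially pure titanium: E = 109.0, α = 8.69, σ_y = 331.0 → σ = 62.9 MPa, n = 5.26
  titanium alloy: E = 115.1, α = 9.16, σ_y = 892.0 → σ = 70.0 MPa, n = 12.7
The minimum is alumina ceramic at n = 1.45.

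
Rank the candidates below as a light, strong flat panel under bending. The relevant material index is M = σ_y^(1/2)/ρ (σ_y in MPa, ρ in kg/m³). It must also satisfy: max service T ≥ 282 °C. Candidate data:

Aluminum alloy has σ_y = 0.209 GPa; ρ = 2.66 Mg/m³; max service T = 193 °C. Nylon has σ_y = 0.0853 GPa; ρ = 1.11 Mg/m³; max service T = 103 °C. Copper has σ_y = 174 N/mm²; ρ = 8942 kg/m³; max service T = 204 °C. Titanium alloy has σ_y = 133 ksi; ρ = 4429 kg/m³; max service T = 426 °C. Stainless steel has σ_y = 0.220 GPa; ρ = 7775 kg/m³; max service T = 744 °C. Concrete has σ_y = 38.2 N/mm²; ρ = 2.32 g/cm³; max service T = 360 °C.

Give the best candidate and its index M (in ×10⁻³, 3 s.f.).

titanium alloy, M = 6.84×10⁻³

Screen on constraints: max service T ≥ 282 °C. Survivors: titanium alloy, stainless steel, concrete.
Putting every candidate on a common basis:
  titanium alloy: σ_y = 917.0 MPa, ρ = 4429 kg/m³
  stainless steel: σ_y = 220.0 MPa, ρ = 7775 kg/m³
  concrete: σ_y = 38.20 MPa, ρ = 2320 kg/m³
  titanium alloy: M = 6.84×10⁻³
  concrete: M = 2.66×10⁻³
  stainless steel: M = 1.91×10⁻³
Highest index: titanium alloy.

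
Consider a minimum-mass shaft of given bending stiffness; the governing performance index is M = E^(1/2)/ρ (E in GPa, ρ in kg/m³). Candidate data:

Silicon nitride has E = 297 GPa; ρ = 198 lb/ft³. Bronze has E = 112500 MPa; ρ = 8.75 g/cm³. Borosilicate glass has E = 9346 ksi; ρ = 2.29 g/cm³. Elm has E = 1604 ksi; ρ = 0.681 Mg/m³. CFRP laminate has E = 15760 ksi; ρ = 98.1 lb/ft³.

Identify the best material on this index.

In SI units:
  silicon nitride: E = 297.0 GPa, ρ = 3172 kg/m³
  bronze: E = 112.5 GPa, ρ = 8750 kg/m³
  borosilicate glass: E = 64.44 GPa, ρ = 2290 kg/m³
  elm: E = 11.06 GPa, ρ = 681.0 kg/m³
  CFRP laminate: E = 108.7 GPa, ρ = 1571 kg/m³
  CFRP laminate: M = 6.63×10⁻³
  silicon nitride: M = 5.43×10⁻³
  elm: M = 4.88×10⁻³
  borosilicate glass: M = 3.51×10⁻³
  bronze: M = 1.21×10⁻³
Highest index: CFRP laminate.

CFRP laminate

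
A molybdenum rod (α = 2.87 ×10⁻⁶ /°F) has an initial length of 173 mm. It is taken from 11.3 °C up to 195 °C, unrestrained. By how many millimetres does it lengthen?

0.164 mm

Convert α: 2.87×10⁻⁶/°F × (9/5) = 5.17×10⁻⁶/K.
ΔT = 195 − 11.3 = 183.7 K.
ΔL = α·L₀·ΔT = 5.17×10⁻⁶ × 173 mm × 183.7 K = 0.164 mm.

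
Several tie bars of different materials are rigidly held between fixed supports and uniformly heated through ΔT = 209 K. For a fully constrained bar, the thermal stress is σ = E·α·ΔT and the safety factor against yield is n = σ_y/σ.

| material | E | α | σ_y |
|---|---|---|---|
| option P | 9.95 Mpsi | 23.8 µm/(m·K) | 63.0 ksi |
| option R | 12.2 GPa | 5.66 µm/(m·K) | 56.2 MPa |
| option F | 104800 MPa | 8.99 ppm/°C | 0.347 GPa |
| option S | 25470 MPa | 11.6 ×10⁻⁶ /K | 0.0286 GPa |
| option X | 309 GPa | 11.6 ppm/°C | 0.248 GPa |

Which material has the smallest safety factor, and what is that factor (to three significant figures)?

Converting E to GPa, α to ×10⁻⁶/K, σ_y to MPa, then σ and n for each:
  option P: E = 68.60, α = 23.8, σ_y = 434.4 → σ = 341 MPa, n = 1.27
  option R: E = 12.20, α = 5.66, σ_y = 56.20 → σ = 14.4 MPa, n = 3.89
  option F: E = 104.8, α = 8.99, σ_y = 347.0 → σ = 197 MPa, n = 1.76
  option S: E = 25.47, α = 11.6, σ_y = 28.60 → σ = 61.7 MPa, n = 0.463
  option X: E = 309.0, α = 11.6, σ_y = 248.0 → σ = 749 MPa, n = 0.331
The minimum is option X at n = 0.331.

option X, n = 0.331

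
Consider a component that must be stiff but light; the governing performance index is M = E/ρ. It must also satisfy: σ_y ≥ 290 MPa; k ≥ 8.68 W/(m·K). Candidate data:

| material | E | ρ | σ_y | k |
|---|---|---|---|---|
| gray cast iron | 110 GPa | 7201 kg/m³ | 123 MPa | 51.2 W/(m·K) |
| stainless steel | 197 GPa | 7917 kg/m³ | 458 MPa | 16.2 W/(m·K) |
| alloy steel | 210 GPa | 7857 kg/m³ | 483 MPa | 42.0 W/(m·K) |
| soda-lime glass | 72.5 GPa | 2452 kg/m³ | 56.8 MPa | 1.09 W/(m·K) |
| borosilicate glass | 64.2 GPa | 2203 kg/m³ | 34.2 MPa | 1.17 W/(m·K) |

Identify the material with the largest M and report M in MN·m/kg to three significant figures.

Screen on constraints: σ_y ≥ 290 MPa; k ≥ 8.68 W/(m·K). Survivors: stainless steel, alloy steel.
Computing M directly (units already consistent):
  alloy steel: M = 26.7 MN·m/kg
  stainless steel: M = 24.9 MN·m/kg
Alloy steel has the largest M.

alloy steel, M = 26.7 MN·m/kg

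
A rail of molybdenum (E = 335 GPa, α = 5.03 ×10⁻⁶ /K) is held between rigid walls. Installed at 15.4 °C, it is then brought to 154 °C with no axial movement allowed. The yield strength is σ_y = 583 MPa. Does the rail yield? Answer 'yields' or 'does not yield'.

ΔT = 138.6 K. Constrained thermal stress σ = E·α·ΔT = 335.0×10³ MPa × 5.03×10⁻⁶ × 138.6 = 234 MPa (compressive).
Compare to σ_y = 583 MPa: σ < σ_y, so it does not yield.

does not yield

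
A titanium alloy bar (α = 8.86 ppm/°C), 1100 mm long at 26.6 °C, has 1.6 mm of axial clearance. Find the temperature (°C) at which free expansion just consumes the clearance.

191 °C

α·L₀·ΔT = 1.6 mm ⇒ ΔT = 1.6 / (8.86×10⁻⁶ × 1100.0) = 164.2 K.
T = 26.6 + 164.2 = 190.8 °C.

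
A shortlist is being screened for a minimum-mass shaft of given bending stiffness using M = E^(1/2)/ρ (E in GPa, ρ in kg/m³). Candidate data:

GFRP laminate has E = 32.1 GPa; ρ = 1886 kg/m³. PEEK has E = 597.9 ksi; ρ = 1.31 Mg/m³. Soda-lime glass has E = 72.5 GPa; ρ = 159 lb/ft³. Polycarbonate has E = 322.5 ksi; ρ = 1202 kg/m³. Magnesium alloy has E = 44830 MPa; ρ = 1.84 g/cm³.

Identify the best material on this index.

magnesium alloy

Convert each candidate to consistent units, then evaluate M:
  GFRP laminate: E = 32.10 GPa, ρ = 1886 kg/m³
  PEEK: E = 4.122 GPa, ρ = 1310 kg/m³
  soda-lime glass: E = 72.50 GPa, ρ = 2547 kg/m³
  polycarbonate: E = 2.224 GPa, ρ = 1202 kg/m³
  magnesium alloy: E = 44.83 GPa, ρ = 1840 kg/m³
  magnesium alloy: M = 3.64×10⁻³
  soda-lime glass: M = 3.34×10⁻³
  GFRP laminate: M = 3.00×10⁻³
  PEEK: M = 1.55×10⁻³
  polycarbonate: M = 1.24×10⁻³
Magnesium alloy ranks first.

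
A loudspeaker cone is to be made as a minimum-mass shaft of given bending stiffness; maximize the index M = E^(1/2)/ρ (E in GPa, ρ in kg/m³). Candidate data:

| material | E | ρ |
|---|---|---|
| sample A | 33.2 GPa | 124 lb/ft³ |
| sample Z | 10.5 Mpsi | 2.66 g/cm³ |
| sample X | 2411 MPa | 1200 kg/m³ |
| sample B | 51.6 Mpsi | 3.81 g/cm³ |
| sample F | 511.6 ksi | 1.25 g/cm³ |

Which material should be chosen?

In SI units:
  sample A: E = 33.20 GPa, ρ = 1986 kg/m³
  sample Z: E = 72.39 GPa, ρ = 2660 kg/m³
  sample X: E = 2.411 GPa, ρ = 1200 kg/m³
  sample B: E = 355.8 GPa, ρ = 3810 kg/m³
  sample F: E = 3.527 GPa, ρ = 1250 kg/m³
  sample B: M = 4.95×10⁻³
  sample Z: M = 3.20×10⁻³
  sample A: M = 2.90×10⁻³
  sample F: M = 1.50×10⁻³
  sample X: M = 1.29×10⁻³
Sample B ranks first.

sample B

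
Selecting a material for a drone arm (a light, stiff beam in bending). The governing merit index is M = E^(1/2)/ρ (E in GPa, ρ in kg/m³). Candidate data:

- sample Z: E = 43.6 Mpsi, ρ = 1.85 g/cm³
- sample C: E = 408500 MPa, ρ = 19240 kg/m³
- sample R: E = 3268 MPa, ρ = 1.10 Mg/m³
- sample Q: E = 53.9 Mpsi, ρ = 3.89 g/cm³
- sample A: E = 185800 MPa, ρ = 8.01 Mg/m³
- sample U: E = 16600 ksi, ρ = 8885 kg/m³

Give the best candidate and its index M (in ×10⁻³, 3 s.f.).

In SI units:
  sample Z: E = 300.6 GPa, ρ = 1850 kg/m³
  sample C: E = 408.5 GPa, ρ = 19240 kg/m³
  sample R: E = 3.268 GPa, ρ = 1100 kg/m³
  sample Q: E = 371.6 GPa, ρ = 3890 kg/m³
  sample A: E = 185.8 GPa, ρ = 8010 kg/m³
  sample U: E = 114.5 GPa, ρ = 8885 kg/m³
  sample Z: M = 9.37×10⁻³
  sample Q: M = 4.96×10⁻³
  sample A: M = 1.70×10⁻³
  sample R: M = 1.64×10⁻³
  sample U: M = 1.20×10⁻³
  sample C: M = 1.05×10⁻³
Highest index: sample Z.

sample Z, M = 9.37×10⁻³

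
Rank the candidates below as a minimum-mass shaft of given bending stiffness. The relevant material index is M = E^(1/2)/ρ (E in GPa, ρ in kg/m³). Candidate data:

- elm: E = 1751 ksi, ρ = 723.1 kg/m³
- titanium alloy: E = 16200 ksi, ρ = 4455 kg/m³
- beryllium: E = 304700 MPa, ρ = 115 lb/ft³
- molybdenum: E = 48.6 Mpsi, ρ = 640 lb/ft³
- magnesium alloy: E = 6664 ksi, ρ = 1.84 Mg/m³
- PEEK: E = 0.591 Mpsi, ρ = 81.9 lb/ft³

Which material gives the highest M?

After converting to SI:
  elm: E = 12.07 GPa, ρ = 723.1 kg/m³
  titanium alloy: E = 111.7 GPa, ρ = 4455 kg/m³
  beryllium: E = 304.7 GPa, ρ = 1842 kg/m³
  molybdenum: E = 335.1 GPa, ρ = 10250 kg/m³
  magnesium alloy: E = 45.95 GPa, ρ = 1840 kg/m³
  PEEK: E = 4.075 GPa, ρ = 1312 kg/m³
  beryllium: M = 9.48×10⁻³
  elm: M = 4.81×10⁻³
  magnesium alloy: M = 3.68×10⁻³
  titanium alloy: M = 2.37×10⁻³
  molybdenum: M = 1.79×10⁻³
  PEEK: M = 1.54×10⁻³
Beryllium ranks first.

beryllium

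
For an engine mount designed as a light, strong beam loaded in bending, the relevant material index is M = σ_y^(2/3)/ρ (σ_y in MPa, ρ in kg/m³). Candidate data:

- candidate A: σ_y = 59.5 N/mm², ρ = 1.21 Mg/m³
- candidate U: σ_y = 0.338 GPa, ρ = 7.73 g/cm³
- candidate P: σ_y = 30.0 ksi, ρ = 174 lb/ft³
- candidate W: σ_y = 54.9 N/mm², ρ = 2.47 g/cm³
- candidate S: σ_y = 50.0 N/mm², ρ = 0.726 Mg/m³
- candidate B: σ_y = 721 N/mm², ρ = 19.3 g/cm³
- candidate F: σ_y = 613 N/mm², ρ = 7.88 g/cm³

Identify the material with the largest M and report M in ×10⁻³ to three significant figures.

candidate S, M = 18.7×10⁻³

Normalizing units and computing the index:
  candidate A: σ_y = 59.50 MPa, ρ = 1210 kg/m³
  candidate U: σ_y = 338.0 MPa, ρ = 7730 kg/m³
  candidate P: σ_y = 206.8 MPa, ρ = 2787 kg/m³
  candidate W: σ_y = 54.90 MPa, ρ = 2470 kg/m³
  candidate S: σ_y = 50.00 MPa, ρ = 726.0 kg/m³
  candidate B: σ_y = 721.0 MPa, ρ = 19300 kg/m³
  candidate F: σ_y = 613.0 MPa, ρ = 7880 kg/m³
  candidate S: M = 18.7×10⁻³
  candidate A: M = 12.6×10⁻³
  candidate P: M = 12.5×10⁻³
  candidate F: M = 9.16×10⁻³
  candidate U: M = 6.28×10⁻³
  candidate W: M = 5.85×10⁻³
  candidate B: M = 4.17×10⁻³
Highest index: candidate S.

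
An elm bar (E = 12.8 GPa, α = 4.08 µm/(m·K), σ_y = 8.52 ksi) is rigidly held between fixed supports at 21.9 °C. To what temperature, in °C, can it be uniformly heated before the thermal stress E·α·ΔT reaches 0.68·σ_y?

787 °C

σ_y = 8.52 ksi = 58.74 MPa.
E·α·ΔT = 39.95 MPa ⇒ ΔT = 39.95 / (12.80×10³ × 4.08×10⁻⁶) = 764.9 K.
T = 21.9 + 764.9 = 786.8 °C.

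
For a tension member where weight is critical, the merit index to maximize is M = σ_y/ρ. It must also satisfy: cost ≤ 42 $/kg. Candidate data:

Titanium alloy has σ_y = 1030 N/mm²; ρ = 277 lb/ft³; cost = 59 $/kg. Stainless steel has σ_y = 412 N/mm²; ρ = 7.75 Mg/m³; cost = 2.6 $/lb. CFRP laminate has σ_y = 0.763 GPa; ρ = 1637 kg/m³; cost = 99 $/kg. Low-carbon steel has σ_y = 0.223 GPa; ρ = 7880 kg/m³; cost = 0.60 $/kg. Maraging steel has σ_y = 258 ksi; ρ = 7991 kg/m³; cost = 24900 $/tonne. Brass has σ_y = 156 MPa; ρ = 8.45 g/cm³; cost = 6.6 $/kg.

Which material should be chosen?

maraging steel

Screen on constraints: cost ≤ 42 $/kg. Survivors: stainless steel, low-carbon steel, maraging steel, brass.
Convert each candidate to consistent units, then evaluate M:
  stainless steel: σ_y = 412.0 MPa, ρ = 7750 kg/m³
  low-carbon steel: σ_y = 223.0 MPa, ρ = 7880 kg/m³
  maraging steel: σ_y = 1779 MPa, ρ = 7991 kg/m³
  brass: σ_y = 156.0 MPa, ρ = 8450 kg/m³
  maraging steel: M = 223 kN·m/kg
  stainless steel: M = 53.2 kN·m/kg
  low-carbon steel: M = 28.3 kN·m/kg
  brass: M = 18.5 kN·m/kg
Maraging steel ranks first.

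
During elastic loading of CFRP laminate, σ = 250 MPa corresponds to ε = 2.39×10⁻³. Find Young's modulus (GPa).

105 GPa

E = σ/ε = 250 MPa / 2.39×10⁻³ = 104600 MPa = 105 GPa.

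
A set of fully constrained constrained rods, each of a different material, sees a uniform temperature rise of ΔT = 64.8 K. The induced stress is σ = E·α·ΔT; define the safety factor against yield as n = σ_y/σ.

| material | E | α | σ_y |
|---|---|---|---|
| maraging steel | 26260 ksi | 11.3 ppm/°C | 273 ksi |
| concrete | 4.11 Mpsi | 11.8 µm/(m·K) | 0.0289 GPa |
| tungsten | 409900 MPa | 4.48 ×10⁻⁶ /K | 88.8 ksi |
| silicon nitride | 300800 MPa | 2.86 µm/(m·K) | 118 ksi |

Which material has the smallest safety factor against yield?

concrete

In consistent units (E in GPa, α in ×10⁻⁶/K, σ_y in MPa):
  maraging steel: E = 181.1, α = 11.3, σ_y = 1882 → σ = 133 MPa, n = 14.2
  concrete: E = 28.34, α = 11.8, σ_y = 28.90 → σ = 21.7 MPa, n = 1.33
  tungsten: E = 409.9, α = 4.48, σ_y = 612.3 → σ = 119 MPa, n = 5.15
  silicon nitride: E = 300.8, α = 2.86, σ_y = 813.6 → σ = 55.7 MPa, n = 14.6
The minimum is concrete at n = 1.33.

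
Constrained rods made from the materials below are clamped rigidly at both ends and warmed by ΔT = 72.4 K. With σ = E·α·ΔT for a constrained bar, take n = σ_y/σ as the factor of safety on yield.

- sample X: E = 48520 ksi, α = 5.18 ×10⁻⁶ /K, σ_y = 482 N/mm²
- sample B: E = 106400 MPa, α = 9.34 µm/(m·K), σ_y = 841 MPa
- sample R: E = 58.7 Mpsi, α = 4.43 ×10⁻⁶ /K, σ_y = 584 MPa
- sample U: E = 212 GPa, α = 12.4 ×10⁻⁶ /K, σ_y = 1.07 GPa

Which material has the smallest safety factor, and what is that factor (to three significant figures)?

Converting E to GPa, α to ×10⁻⁶/K, σ_y to MPa, then σ and n for each:
  sample X: E = 334.5, α = 5.18, σ_y = 482.0 → σ = 125 MPa, n = 3.84
  sample B: E = 106.4, α = 9.34, σ_y = 841.0 → σ = 71.9 MPa, n = 11.7
  sample R: E = 404.7, α = 4.43, σ_y = 584.0 → σ = 130 MPa, n = 4.50
  sample U: E = 212.0, α = 12.4, σ_y = 1070 → σ = 190 MPa, n = 5.62
Smallest n: sample X with n = 3.84.

sample X, n = 3.84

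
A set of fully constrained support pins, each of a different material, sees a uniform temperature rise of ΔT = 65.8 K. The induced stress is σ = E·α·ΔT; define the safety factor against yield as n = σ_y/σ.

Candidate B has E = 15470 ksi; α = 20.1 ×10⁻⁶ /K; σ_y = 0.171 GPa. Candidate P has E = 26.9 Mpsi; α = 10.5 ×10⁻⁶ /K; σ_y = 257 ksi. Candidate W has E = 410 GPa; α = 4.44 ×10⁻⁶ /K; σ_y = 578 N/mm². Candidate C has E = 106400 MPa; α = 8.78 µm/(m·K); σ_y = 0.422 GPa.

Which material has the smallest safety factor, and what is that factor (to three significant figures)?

candidate B, n = 1.21

Per material, after unit conversion:
  candidate B: E = 106.7, α = 20.1, σ_y = 171.0 → σ = 141 MPa, n = 1.21
  candidate P: E = 185.5, α = 10.5, σ_y = 1772 → σ = 128 MPa, n = 13.8
  candidate W: E = 410.0, α = 4.44, σ_y = 578.0 → σ = 120 MPa, n = 4.83
  candidate C: E = 106.4, α = 8.78, σ_y = 422.0 → σ = 61.5 MPa, n = 6.87
The minimum is candidate B at n = 1.21.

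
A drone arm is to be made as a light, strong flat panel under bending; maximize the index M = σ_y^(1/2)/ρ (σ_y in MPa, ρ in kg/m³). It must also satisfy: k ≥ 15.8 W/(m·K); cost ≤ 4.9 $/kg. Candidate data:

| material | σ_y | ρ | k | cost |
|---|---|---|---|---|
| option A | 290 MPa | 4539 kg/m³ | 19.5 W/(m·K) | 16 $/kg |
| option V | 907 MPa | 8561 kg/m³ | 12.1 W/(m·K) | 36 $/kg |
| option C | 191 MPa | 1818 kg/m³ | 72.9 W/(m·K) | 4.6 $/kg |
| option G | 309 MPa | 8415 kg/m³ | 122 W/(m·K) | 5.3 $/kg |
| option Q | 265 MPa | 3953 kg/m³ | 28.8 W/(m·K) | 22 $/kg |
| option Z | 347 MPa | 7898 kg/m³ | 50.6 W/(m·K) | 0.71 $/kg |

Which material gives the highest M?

Screen on constraints: k ≥ 15.8 W/(m·K); cost ≤ 4.9 $/kg. Survivors: option C, option Z.
Computing M directly (units already consistent):
  option C: M = 7.60×10⁻³
  option Z: M = 2.36×10⁻³
Option C ranks first.

option C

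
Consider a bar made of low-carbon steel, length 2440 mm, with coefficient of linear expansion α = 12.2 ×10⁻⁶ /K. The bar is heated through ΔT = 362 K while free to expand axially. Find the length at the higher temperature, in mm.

ΔL = α·L₀·ΔT = 12.2×10⁻⁶ × 2440 mm × 362.0 K = 10.8 mm.
L = L₀ + ΔL = 2440 + 10.8 = 2450.8 mm.

2450.8 mm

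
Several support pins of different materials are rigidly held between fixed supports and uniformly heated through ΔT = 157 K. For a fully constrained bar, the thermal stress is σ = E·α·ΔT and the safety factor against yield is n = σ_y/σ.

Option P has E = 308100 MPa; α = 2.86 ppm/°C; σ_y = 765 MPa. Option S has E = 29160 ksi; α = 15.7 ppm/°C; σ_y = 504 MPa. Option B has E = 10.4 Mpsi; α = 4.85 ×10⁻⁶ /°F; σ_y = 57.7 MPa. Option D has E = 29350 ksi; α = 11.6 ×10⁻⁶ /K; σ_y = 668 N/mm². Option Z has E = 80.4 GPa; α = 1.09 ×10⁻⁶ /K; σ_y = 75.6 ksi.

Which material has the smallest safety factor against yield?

Per material, after unit conversion:
  option P: E = 308.1, α = 2.86, σ_y = 765.0 → σ = 138 MPa, n = 5.53
  option S: E = 201.1, α = 15.7, σ_y = 504.0 → σ = 496 MPa, n = 1.02
  option B: E = 71.71, α = 8.73, σ_y = 57.70 → σ = 98.3 MPa, n = 0.587
  option D: E = 202.4, α = 11.6, σ_y = 668.0 → σ = 369 MPa, n = 1.81
  option Z: E = 80.40, α = 1.09, σ_y = 521.2 → σ = 13.8 MPa, n = 37.9
Smallest n: option B with n = 0.587.

option B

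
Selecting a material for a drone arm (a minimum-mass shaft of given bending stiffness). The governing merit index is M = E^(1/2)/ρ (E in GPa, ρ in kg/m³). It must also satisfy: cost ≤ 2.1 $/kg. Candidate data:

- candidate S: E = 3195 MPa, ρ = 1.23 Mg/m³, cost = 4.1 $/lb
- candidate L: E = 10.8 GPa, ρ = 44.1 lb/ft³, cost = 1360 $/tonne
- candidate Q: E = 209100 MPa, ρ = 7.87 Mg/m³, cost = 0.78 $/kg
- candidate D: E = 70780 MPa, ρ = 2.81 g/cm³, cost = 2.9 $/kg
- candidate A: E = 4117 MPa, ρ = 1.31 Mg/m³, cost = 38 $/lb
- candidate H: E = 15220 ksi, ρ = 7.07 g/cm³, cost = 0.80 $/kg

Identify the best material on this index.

Screen on constraints: cost ≤ 2.1 $/kg. Survivors: candidate L, candidate Q, candidate H.
Convert each candidate to consistent units, then evaluate M:
  candidate L: E = 10.80 GPa, ρ = 706.4 kg/m³
  candidate Q: E = 209.1 GPa, ρ = 7870 kg/m³
  candidate H: E = 104.9 GPa, ρ = 7070 kg/m³
  candidate L: M = 4.65×10⁻³
  candidate Q: M = 1.84×10⁻³
  candidate H: M = 1.45×10⁻³
Candidate L ranks first.

candidate L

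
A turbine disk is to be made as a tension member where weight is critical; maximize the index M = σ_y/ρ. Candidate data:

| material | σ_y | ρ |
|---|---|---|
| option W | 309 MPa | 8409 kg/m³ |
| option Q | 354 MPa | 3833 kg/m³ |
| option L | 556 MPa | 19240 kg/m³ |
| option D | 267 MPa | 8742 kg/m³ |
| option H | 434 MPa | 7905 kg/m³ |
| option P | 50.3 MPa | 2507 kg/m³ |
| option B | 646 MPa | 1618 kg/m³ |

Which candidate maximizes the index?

Computing M directly (units already consistent):
  option B: M = 399 kN·m/kg
  option Q: M = 92.4 kN·m/kg
  option H: M = 54.9 kN·m/kg
  option W: M = 36.7 kN·m/kg
  option D: M = 30.5 kN·m/kg
  option L: M = 28.9 kN·m/kg
  option P: M = 20.1 kN·m/kg
Option B has the largest M.

option B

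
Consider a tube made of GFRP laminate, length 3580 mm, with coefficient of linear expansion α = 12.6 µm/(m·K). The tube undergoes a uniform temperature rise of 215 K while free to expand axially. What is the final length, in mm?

ΔL = α·L₀·ΔT = 12.6×10⁻⁶ × 3580 mm × 215.0 K = 9.70 mm.
L = L₀ + ΔL = 3580 + 9.70 = 3589.7 mm.

3589.7 mm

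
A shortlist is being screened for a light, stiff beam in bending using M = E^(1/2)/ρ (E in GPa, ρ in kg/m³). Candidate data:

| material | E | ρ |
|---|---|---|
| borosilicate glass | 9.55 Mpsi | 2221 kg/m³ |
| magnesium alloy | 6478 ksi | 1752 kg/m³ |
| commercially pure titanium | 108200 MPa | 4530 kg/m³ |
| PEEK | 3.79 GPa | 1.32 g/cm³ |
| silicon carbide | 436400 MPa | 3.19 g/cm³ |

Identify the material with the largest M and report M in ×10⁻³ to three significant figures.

Putting every candidate on a common basis:
  borosilicate glass: E = 65.84 GPa, ρ = 2221 kg/m³
  magnesium alloy: E = 44.66 GPa, ρ = 1752 kg/m³
  commercially pure titanium: E = 108.2 GPa, ρ = 4530 kg/m³
  PEEK: E = 3.790 GPa, ρ = 1320 kg/m³
  silicon carbide: E = 436.4 GPa, ρ = 3190 kg/m³
  silicon carbide: M = 6.55×10⁻³
  magnesium alloy: M = 3.81×10⁻³
  borosilicate glass: M = 3.65×10⁻³
  commercially pure titanium: M = 2.30×10⁻³
  PEEK: M = 1.47×10⁻³
Silicon carbide ranks first.

silicon carbide, M = 6.55×10⁻³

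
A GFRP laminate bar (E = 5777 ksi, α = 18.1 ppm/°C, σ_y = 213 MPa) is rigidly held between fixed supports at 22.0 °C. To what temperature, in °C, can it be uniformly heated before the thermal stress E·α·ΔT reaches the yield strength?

317 °C

E = 5777 ksi = 39.83 GPa.
E·α·ΔT = 213.0 MPa ⇒ ΔT = 213.0 / (39.83×10³ × 18.1×10⁻⁶) = 295.4 K.
T = 22.0 + 295.4 = 317.4 °C.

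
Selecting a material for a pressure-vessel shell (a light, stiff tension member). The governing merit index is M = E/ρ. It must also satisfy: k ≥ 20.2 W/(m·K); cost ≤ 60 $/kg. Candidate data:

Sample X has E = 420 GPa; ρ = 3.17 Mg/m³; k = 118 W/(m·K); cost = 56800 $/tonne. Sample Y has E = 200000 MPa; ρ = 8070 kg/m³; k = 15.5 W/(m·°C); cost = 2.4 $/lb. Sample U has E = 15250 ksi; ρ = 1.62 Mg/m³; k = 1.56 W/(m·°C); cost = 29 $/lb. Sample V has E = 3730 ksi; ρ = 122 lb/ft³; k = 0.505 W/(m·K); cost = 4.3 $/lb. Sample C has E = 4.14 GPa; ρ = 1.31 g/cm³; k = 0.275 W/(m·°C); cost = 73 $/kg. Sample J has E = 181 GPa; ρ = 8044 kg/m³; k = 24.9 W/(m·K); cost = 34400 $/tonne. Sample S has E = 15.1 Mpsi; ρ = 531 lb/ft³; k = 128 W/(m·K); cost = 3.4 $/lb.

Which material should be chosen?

Screen on constraints: k ≥ 20.2 W/(m·K); cost ≤ 60 $/kg. Survivors: sample X, sample J, sample S.
After converting to SI:
  sample X: E = 420.0 GPa, ρ = 3170 kg/m³
  sample J: E = 181.0 GPa, ρ = 8044 kg/m³
  sample S: E = 104.1 GPa, ρ = 8506 kg/m³
  sample X: M = 132 MN·m/kg
  sample J: M = 22.5 MN·m/kg
  sample S: M = 12.2 MN·m/kg
Highest index: sample X.

sample X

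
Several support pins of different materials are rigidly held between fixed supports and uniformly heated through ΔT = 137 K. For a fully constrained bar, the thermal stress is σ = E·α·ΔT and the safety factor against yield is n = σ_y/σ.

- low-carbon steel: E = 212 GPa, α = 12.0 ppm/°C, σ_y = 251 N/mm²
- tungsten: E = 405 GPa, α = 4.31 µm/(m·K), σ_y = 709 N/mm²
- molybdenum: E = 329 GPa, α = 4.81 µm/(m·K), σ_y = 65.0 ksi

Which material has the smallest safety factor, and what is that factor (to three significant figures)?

Converting E to GPa, α to ×10⁻⁶/K, σ_y to MPa, then σ and n for each:
  low-carbon steel: E = 212.0, α = 12.0, σ_y = 251.0 → σ = 349 MPa, n = 0.720
  tungsten: E = 405.0, α = 4.31, σ_y = 709.0 → σ = 239 MPa, n = 2.96
  molybdenum: E = 329.0, α = 4.81, σ_y = 448.2 → σ = 217 MPa, n = 2.07
The minimum is low-carbon steel at n = 0.720.

low-carbon steel, n = 0.720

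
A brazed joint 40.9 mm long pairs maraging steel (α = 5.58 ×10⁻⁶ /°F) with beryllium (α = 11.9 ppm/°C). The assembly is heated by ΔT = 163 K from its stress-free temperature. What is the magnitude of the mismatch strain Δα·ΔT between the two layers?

maraging steel: α = 5.58×10⁻⁶/°F × 9/5 = 10.0×10⁻⁶/K.
Δα = |10.0 − 11.9|×10⁻⁶/K = 1.86×10⁻⁶/K.
Mismatch strain = Δα·ΔT = 1.86×10⁻⁶ × 163.0 = 3.03×10⁻⁴.

3.03×10⁻⁴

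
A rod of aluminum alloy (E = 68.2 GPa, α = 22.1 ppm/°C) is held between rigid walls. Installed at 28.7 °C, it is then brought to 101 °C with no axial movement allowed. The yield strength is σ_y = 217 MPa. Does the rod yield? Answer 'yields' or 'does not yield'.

ΔT = 72.30 K. Constrained thermal stress σ = E·α·ΔT = 68.20×10³ MPa × 22.1×10⁻⁶ × 72.30 = 109 MPa (compressive).
Compare to σ_y = 217 MPa: σ < σ_y, so it does not yield.

does not yield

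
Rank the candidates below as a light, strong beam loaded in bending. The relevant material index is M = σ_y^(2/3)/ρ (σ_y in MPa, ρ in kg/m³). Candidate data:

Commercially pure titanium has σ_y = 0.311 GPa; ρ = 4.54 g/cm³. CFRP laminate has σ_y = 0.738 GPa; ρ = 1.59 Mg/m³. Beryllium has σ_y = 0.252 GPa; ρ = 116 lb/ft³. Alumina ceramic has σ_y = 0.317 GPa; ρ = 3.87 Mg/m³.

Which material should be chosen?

CFRP laminate

Normalizing units and computing the index:
  commercially pure titanium: σ_y = 311.0 MPa, ρ = 4540 kg/m³
  CFRP laminate: σ_y = 738.0 MPa, ρ = 1590 kg/m³
  beryllium: σ_y = 252.0 MPa, ρ = 1858 kg/m³
  alumina ceramic: σ_y = 317.0 MPa, ρ = 3870 kg/m³
  CFRP laminate: M = 51.4×10⁻³
  beryllium: M = 21.5×10⁻³
  alumina ceramic: M = 12.0×10⁻³
  commercially pure titanium: M = 10.1×10⁻³
The maximum is for CFRP laminate.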